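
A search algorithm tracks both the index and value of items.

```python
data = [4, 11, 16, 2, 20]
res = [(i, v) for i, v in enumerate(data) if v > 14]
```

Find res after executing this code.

Step 1: Filter enumerate([4, 11, 16, 2, 20]) keeping v > 14:
  (0, 4): 4 <= 14, excluded
  (1, 11): 11 <= 14, excluded
  (2, 16): 16 > 14, included
  (3, 2): 2 <= 14, excluded
  (4, 20): 20 > 14, included
Therefore res = [(2, 16), (4, 20)].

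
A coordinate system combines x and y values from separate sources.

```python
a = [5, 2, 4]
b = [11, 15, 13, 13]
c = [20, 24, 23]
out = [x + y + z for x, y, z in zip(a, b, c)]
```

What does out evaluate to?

Step 1: zip three lists (truncates to shortest, len=3):
  5 + 11 + 20 = 36
  2 + 15 + 24 = 41
  4 + 13 + 23 = 40
Therefore out = [36, 41, 40].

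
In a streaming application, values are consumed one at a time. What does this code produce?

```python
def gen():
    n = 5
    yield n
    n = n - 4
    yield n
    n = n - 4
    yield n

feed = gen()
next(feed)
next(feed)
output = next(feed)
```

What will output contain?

Step 1: Trace through generator execution:
  Yield 1: n starts at 5, yield 5
  Yield 2: n = 5 - 4 = 1, yield 1
  Yield 3: n = 1 - 4 = -3, yield -3
Step 2: First next() gets 5, second next() gets the second value, third next() yields -3.
Therefore output = -3.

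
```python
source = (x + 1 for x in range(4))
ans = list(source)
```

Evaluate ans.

Step 1: For each x in range(4), compute x+1:
  x=0: 0+1 = 1
  x=1: 1+1 = 2
  x=2: 2+1 = 3
  x=3: 3+1 = 4
Therefore ans = [1, 2, 3, 4].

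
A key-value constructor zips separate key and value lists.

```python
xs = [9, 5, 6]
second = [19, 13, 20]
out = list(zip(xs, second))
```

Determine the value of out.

Step 1: zip pairs elements at same index:
  Index 0: (9, 19)
  Index 1: (5, 13)
  Index 2: (6, 20)
Therefore out = [(9, 19), (5, 13), (6, 20)].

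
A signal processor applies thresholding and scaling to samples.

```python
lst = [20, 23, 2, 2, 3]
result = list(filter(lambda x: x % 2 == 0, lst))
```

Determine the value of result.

Step 1: Filter elements divisible by 2:
  20 % 2 = 0: kept
  23 % 2 = 1: removed
  2 % 2 = 0: kept
  2 % 2 = 0: kept
  3 % 2 = 1: removed
Therefore result = [20, 2, 2].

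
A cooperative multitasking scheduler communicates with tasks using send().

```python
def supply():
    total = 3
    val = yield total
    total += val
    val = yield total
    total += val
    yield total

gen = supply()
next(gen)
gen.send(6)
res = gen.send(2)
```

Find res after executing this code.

Step 1: next() -> yield total=3.
Step 2: send(6) -> val=6, total = 3+6 = 9, yield 9.
Step 3: send(2) -> val=2, total = 9+2 = 11, yield 11.
Therefore res = 11.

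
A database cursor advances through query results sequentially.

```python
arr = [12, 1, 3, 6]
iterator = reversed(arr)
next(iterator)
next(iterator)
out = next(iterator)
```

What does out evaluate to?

Step 1: reversed([12, 1, 3, 6]) gives iterator: [6, 3, 1, 12].
Step 2: First next() = 6, second next() = 3.
Step 3: Third next() = 1.
Therefore out = 1.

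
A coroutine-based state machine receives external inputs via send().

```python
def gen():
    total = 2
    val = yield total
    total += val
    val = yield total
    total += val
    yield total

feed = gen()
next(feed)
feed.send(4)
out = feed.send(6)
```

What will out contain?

Step 1: next() -> yield total=2.
Step 2: send(4) -> val=4, total = 2+4 = 6, yield 6.
Step 3: send(6) -> val=6, total = 6+6 = 12, yield 12.
Therefore out = 12.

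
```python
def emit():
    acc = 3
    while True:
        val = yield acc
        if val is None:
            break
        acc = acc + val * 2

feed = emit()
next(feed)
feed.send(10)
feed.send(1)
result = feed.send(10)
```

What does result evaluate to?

Step 1: next() -> yield acc=3.
Step 2: send(10) -> val=10, acc = 3 + 10*2 = 23, yield 23.
Step 3: send(1) -> val=1, acc = 23 + 1*2 = 25, yield 25.
Step 4: send(10) -> val=10, acc = 25 + 10*2 = 45, yield 45.
Therefore result = 45.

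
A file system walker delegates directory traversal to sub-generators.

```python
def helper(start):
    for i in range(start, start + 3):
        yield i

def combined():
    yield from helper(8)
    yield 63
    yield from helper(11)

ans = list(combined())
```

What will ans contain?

Step 1: combined() delegates to helper(8):
  yield 8
  yield 9
  yield 10
Step 2: yield 63
Step 3: Delegates to helper(11):
  yield 11
  yield 12
  yield 13
Therefore ans = [8, 9, 10, 63, 11, 12, 13].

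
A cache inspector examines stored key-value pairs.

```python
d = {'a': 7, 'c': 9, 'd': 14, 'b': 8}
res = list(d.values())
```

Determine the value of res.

Step 1: d.values() returns the dictionary values in insertion order.
Therefore res = [7, 9, 14, 8].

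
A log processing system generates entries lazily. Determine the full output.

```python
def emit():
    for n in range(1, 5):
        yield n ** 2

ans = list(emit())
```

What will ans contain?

Step 1: For each n in range(1, 5), yield n**2:
  n=1: yield 1**2 = 1
  n=2: yield 2**2 = 4
  n=3: yield 3**2 = 9
  n=4: yield 4**2 = 16
Therefore ans = [1, 4, 9, 16].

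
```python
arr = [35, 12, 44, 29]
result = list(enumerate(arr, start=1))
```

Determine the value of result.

Step 1: enumerate with start=1:
  (1, 35)
  (2, 12)
  (3, 44)
  (4, 29)
Therefore result = [(1, 35), (2, 12), (3, 44), (4, 29)].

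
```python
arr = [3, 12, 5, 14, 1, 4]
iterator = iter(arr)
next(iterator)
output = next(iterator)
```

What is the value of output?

Step 1: Create iterator over [3, 12, 5, 14, 1, 4].
Step 2: next() consumes 3.
Step 3: next() returns 12.
Therefore output = 12.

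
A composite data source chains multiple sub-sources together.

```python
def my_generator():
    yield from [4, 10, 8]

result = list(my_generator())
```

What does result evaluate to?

Step 1: yield from delegates to the iterable, yielding each element.
Step 2: Collected values: [4, 10, 8].
Therefore result = [4, 10, 8].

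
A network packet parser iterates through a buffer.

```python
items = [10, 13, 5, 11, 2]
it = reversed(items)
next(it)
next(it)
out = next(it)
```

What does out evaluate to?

Step 1: reversed([10, 13, 5, 11, 2]) gives iterator: [2, 11, 5, 13, 10].
Step 2: First next() = 2, second next() = 11.
Step 3: Third next() = 5.
Therefore out = 5.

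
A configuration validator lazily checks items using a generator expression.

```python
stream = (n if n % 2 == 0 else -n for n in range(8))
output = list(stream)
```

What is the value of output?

Step 1: For each n in range(8), yield n if even, else -n:
  n=0: even, yield 0
  n=1: odd, yield -1
  n=2: even, yield 2
  n=3: odd, yield -3
  n=4: even, yield 4
  n=5: odd, yield -5
  n=6: even, yield 6
  n=7: odd, yield -7
Therefore output = [0, -1, 2, -3, 4, -5, 6, -7].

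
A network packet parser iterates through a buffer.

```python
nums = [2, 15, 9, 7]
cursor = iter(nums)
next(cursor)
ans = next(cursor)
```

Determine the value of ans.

Step 1: Create iterator over [2, 15, 9, 7].
Step 2: next() consumes 2.
Step 3: next() returns 15.
Therefore ans = 15.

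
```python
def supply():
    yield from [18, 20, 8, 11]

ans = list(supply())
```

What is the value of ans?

Step 1: yield from delegates to the iterable, yielding each element.
Step 2: Collected values: [18, 20, 8, 11].
Therefore ans = [18, 20, 8, 11].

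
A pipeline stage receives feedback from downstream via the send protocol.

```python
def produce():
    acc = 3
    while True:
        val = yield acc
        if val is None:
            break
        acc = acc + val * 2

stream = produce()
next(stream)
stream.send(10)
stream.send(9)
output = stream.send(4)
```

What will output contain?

Step 1: next() -> yield acc=3.
Step 2: send(10) -> val=10, acc = 3 + 10*2 = 23, yield 23.
Step 3: send(9) -> val=9, acc = 23 + 9*2 = 41, yield 41.
Step 4: send(4) -> val=4, acc = 41 + 4*2 = 49, yield 49.
Therefore output = 49.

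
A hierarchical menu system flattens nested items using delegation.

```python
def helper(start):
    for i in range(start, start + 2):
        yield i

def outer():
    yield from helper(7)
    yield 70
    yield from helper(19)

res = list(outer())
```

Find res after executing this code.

Step 1: outer() delegates to helper(7):
  yield 7
  yield 8
Step 2: yield 70
Step 3: Delegates to helper(19):
  yield 19
  yield 20
Therefore res = [7, 8, 70, 19, 20].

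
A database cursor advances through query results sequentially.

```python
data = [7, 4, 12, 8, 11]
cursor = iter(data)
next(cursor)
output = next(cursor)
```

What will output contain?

Step 1: Create iterator over [7, 4, 12, 8, 11].
Step 2: next() consumes 7.
Step 3: next() returns 4.
Therefore output = 4.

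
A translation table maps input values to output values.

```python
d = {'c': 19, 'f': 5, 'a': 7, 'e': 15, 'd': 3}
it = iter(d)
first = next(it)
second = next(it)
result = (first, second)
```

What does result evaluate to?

Step 1: iter(d) iterates over keys: ['c', 'f', 'a', 'e', 'd'].
Step 2: first = next(it) = 'c', second = next(it) = 'f'.
Therefore result = ('c', 'f').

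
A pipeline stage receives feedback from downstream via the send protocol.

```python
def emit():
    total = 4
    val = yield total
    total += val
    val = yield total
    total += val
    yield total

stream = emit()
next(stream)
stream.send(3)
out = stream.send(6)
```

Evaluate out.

Step 1: next() -> yield total=4.
Step 2: send(3) -> val=3, total = 4+3 = 7, yield 7.
Step 3: send(6) -> val=6, total = 7+6 = 13, yield 13.
Therefore out = 13.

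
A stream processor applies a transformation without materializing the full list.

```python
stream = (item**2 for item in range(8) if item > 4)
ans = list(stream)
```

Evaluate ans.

Step 1: For range(8), keep item > 4, then square:
  item=0: 0 <= 4, excluded
  item=1: 1 <= 4, excluded
  item=2: 2 <= 4, excluded
  item=3: 3 <= 4, excluded
  item=4: 4 <= 4, excluded
  item=5: 5 > 4, yield 5**2 = 25
  item=6: 6 > 4, yield 6**2 = 36
  item=7: 7 > 4, yield 7**2 = 49
Therefore ans = [25, 36, 49].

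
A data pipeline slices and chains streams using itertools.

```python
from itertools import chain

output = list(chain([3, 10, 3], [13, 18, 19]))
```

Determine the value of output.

Step 1: chain() concatenates iterables: [3, 10, 3] + [13, 18, 19].
Therefore output = [3, 10, 3, 13, 18, 19].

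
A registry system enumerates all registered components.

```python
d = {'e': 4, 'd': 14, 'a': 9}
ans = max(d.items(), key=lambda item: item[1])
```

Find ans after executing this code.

Step 1: Find item with maximum value:
  ('e', 4)
  ('d', 14)
  ('a', 9)
Step 2: Maximum value is 14 at key 'd'.
Therefore ans = ('d', 14).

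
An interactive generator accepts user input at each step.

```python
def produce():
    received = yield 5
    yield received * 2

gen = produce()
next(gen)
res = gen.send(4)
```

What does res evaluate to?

Step 1: next(gen) advances to first yield, producing 5.
Step 2: send(4) resumes, received = 4.
Step 3: yield received * 2 = 4 * 2 = 8.
Therefore res = 8.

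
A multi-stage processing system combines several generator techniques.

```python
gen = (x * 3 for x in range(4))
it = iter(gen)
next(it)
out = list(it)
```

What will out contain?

Step 1: Generator produces [0, 3, 6, 9].
Step 2: next(it) consumes first element (0).
Step 3: list(it) collects remaining: [3, 6, 9].
Therefore out = [3, 6, 9].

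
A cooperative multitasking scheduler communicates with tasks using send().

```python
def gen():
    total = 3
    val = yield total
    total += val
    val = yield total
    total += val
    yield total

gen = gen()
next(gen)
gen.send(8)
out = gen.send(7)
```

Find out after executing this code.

Step 1: next() -> yield total=3.
Step 2: send(8) -> val=8, total = 3+8 = 11, yield 11.
Step 3: send(7) -> val=7, total = 11+7 = 18, yield 18.
Therefore out = 18.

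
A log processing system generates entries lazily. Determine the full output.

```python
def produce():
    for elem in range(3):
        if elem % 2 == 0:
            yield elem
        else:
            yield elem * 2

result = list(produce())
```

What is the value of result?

Step 1: For each elem in range(3), yield elem if even, else elem*2:
  elem=0 (even): yield 0
  elem=1 (odd): yield 1*2 = 2
  elem=2 (even): yield 2
Therefore result = [0, 2, 2].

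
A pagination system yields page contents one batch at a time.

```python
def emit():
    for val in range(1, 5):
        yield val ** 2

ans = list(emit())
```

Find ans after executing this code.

Step 1: For each val in range(1, 5), yield val**2:
  val=1: yield 1**2 = 1
  val=2: yield 2**2 = 4
  val=3: yield 3**2 = 9
  val=4: yield 4**2 = 16
Therefore ans = [1, 4, 9, 16].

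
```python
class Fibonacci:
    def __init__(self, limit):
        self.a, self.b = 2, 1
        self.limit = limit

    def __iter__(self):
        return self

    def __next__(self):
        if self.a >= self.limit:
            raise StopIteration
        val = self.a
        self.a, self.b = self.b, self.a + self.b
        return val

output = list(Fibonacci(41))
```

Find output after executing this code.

Step 1: Fibonacci-like sequence (a=2, b=1) until >= 41:
  Yield 2, then a,b = 1,3
  Yield 1, then a,b = 3,4
  Yield 3, then a,b = 4,7
  Yield 4, then a,b = 7,11
  Yield 7, then a,b = 11,18
  Yield 11, then a,b = 18,29
  Yield 18, then a,b = 29,47
  Yield 29, then a,b = 47,76
Step 2: 47 >= 41, stop.
Therefore output = [2, 1, 3, 4, 7, 11, 18, 29].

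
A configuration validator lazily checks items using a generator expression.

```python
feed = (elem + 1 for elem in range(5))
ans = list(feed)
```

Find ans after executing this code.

Step 1: For each elem in range(5), compute elem+1:
  elem=0: 0+1 = 1
  elem=1: 1+1 = 2
  elem=2: 2+1 = 3
  elem=3: 3+1 = 4
  elem=4: 4+1 = 5
Therefore ans = [1, 2, 3, 4, 5].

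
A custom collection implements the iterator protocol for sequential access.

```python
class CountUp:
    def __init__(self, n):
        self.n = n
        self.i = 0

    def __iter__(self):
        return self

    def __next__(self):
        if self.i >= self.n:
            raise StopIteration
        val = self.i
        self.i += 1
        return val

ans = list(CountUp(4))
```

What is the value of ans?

Step 1: CountUp(4) creates an iterator counting 0 to 3.
Step 2: list() consumes all values: [0, 1, 2, 3].
Therefore ans = [0, 1, 2, 3].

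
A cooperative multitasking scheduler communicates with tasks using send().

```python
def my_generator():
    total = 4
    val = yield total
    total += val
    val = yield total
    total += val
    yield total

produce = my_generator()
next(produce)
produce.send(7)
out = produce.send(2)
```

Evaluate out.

Step 1: next() -> yield total=4.
Step 2: send(7) -> val=7, total = 4+7 = 11, yield 11.
Step 3: send(2) -> val=2, total = 11+2 = 13, yield 13.
Therefore out = 13.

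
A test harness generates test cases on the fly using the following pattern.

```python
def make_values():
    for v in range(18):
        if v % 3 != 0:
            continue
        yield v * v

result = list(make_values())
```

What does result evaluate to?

Step 1: Only yield v**2 when v is divisible by 3:
  v=0: 0 % 3 == 0, yield 0**2 = 0
  v=3: 3 % 3 == 0, yield 3**2 = 9
  v=6: 6 % 3 == 0, yield 6**2 = 36
  v=9: 9 % 3 == 0, yield 9**2 = 81
  v=12: 12 % 3 == 0, yield 12**2 = 144
  v=15: 15 % 3 == 0, yield 15**2 = 225
Therefore result = [0, 9, 36, 81, 144, 225].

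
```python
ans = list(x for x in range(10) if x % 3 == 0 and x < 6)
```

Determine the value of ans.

Step 1: Filter range(10) where x % 3 == 0 and x < 6:
  x=0: both conditions met, included
  x=1: excluded (1 % 3 != 0)
  x=2: excluded (2 % 3 != 0)
  x=3: both conditions met, included
  x=4: excluded (4 % 3 != 0)
  x=5: excluded (5 % 3 != 0)
  x=6: excluded (6 >= 6)
  x=7: excluded (7 % 3 != 0, 7 >= 6)
  x=8: excluded (8 % 3 != 0, 8 >= 6)
  x=9: excluded (9 >= 6)
Therefore ans = [0, 3].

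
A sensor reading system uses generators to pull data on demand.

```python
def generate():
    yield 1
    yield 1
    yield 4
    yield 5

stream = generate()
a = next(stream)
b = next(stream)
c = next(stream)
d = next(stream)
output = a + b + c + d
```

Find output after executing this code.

Step 1: Create generator and consume all values:
  a = next(stream) = 1
  b = next(stream) = 1
  c = next(stream) = 4
  d = next(stream) = 5
Step 2: output = 1 + 1 + 4 + 5 = 11.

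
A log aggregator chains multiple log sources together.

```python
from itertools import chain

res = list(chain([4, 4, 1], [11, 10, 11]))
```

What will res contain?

Step 1: chain() concatenates iterables: [4, 4, 1] + [11, 10, 11].
Therefore res = [4, 4, 1, 11, 10, 11].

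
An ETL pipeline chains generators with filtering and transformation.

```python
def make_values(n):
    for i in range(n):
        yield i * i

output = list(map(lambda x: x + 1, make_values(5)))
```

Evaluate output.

Step 1: make_values(5) yields squares: [0, 1, 4, 9, 16].
Step 2: map adds 1 to each: [1, 2, 5, 10, 17].
Therefore output = [1, 2, 5, 10, 17].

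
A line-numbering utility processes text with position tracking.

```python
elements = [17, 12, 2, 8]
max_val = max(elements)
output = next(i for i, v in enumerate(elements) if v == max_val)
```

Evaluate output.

Step 1: max([17, 12, 2, 8]) = 17.
Step 2: Find first index where value == 17:
  Index 0: 17 == 17, found!
Therefore output = 0.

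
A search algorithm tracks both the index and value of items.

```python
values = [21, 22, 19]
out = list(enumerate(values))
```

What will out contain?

Step 1: enumerate pairs each element with its index:
  (0, 21)
  (1, 22)
  (2, 19)
Therefore out = [(0, 21), (1, 22), (2, 19)].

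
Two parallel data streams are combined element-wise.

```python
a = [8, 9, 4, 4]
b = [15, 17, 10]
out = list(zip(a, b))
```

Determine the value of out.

Step 1: zip stops at shortest (len(a)=4, len(b)=3):
  Index 0: (8, 15)
  Index 1: (9, 17)
  Index 2: (4, 10)
Step 2: Last element of a (4) has no pair, dropped.
Therefore out = [(8, 15), (9, 17), (4, 10)].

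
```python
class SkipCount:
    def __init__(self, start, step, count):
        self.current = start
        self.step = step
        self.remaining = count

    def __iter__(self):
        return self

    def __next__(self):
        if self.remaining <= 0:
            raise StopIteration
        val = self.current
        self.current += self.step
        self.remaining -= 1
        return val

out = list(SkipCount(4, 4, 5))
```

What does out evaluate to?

Step 1: SkipCount starts at 4, increments by 4, for 5 steps:
  Yield 4, then current += 4
  Yield 8, then current += 4
  Yield 12, then current += 4
  Yield 16, then current += 4
  Yield 20, then current += 4
Therefore out = [4, 8, 12, 16, 20].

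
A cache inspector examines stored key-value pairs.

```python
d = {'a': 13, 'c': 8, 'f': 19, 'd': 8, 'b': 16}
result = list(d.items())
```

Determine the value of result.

Step 1: d.items() returns (key, value) pairs in insertion order.
Therefore result = [('a', 13), ('c', 8), ('f', 19), ('d', 8), ('b', 16)].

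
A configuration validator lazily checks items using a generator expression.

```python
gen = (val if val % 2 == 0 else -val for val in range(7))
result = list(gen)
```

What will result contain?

Step 1: For each val in range(7), yield val if even, else -val:
  val=0: even, yield 0
  val=1: odd, yield -1
  val=2: even, yield 2
  val=3: odd, yield -3
  val=4: even, yield 4
  val=5: odd, yield -5
  val=6: even, yield 6
Therefore result = [0, -1, 2, -3, 4, -5, 6].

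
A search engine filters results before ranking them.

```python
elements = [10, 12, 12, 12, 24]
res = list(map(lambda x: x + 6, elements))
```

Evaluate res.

Step 1: Apply lambda x: x + 6 to each element:
  10 -> 16
  12 -> 18
  12 -> 18
  12 -> 18
  24 -> 30
Therefore res = [16, 18, 18, 18, 30].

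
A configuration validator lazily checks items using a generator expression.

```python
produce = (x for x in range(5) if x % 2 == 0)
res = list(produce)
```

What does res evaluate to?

Step 1: Filter range(5) keeping only even values:
  x=0: even, included
  x=1: odd, excluded
  x=2: even, included
  x=3: odd, excluded
  x=4: even, included
Therefore res = [0, 2, 4].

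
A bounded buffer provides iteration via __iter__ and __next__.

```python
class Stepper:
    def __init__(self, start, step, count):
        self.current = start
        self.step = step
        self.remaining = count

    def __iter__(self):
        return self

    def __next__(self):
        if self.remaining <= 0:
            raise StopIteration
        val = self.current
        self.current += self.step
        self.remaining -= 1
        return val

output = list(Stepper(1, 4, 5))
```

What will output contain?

Step 1: Stepper starts at 1, increments by 4, for 5 steps:
  Yield 1, then current += 4
  Yield 5, then current += 4
  Yield 9, then current += 4
  Yield 13, then current += 4
  Yield 17, then current += 4
Therefore output = [1, 5, 9, 13, 17].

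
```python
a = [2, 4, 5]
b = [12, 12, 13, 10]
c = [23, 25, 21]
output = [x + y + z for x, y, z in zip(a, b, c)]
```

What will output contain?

Step 1: zip three lists (truncates to shortest, len=3):
  2 + 12 + 23 = 37
  4 + 12 + 25 = 41
  5 + 13 + 21 = 39
Therefore output = [37, 41, 39].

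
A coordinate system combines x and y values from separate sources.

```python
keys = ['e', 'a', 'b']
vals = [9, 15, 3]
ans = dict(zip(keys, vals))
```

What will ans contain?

Step 1: zip pairs keys with values:
  'e' -> 9
  'a' -> 15
  'b' -> 3
Therefore ans = {'e': 9, 'a': 15, 'b': 3}.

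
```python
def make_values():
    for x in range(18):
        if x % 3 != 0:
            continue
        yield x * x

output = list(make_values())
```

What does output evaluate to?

Step 1: Only yield x**2 when x is divisible by 3:
  x=0: 0 % 3 == 0, yield 0**2 = 0
  x=3: 3 % 3 == 0, yield 3**2 = 9
  x=6: 6 % 3 == 0, yield 6**2 = 36
  x=9: 9 % 3 == 0, yield 9**2 = 81
  x=12: 12 % 3 == 0, yield 12**2 = 144
  x=15: 15 % 3 == 0, yield 15**2 = 225
Therefore output = [0, 9, 36, 81, 144, 225].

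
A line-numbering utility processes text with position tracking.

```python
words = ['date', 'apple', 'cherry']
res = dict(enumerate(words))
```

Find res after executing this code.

Step 1: enumerate pairs indices with words:
  0 -> 'date'
  1 -> 'apple'
  2 -> 'cherry'
Therefore res = {0: 'date', 1: 'apple', 2: 'cherry'}.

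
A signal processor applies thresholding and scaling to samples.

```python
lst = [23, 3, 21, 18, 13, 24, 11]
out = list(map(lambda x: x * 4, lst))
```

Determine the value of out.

Step 1: Apply lambda x: x * 4 to each element:
  23 -> 92
  3 -> 12
  21 -> 84
  18 -> 72
  13 -> 52
  24 -> 96
  11 -> 44
Therefore out = [92, 12, 84, 72, 52, 96, 44].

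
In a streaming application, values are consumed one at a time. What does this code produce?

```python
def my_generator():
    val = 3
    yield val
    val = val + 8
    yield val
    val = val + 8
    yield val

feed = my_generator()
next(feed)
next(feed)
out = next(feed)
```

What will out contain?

Step 1: Trace through generator execution:
  Yield 1: val starts at 3, yield 3
  Yield 2: val = 3 + 8 = 11, yield 11
  Yield 3: val = 11 + 8 = 19, yield 19
Step 2: First next() gets 3, second next() gets the second value, third next() yields 19.
Therefore out = 19.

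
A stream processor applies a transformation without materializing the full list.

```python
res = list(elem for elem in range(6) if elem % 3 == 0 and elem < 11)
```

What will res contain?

Step 1: Filter range(6) where elem % 3 == 0 and elem < 11:
  elem=0: both conditions met, included
  elem=1: excluded (1 % 3 != 0)
  elem=2: excluded (2 % 3 != 0)
  elem=3: both conditions met, included
  elem=4: excluded (4 % 3 != 0)
  elem=5: excluded (5 % 3 != 0)
Therefore res = [0, 3].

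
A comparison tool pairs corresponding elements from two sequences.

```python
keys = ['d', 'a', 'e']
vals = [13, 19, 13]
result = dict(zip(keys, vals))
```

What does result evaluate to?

Step 1: zip pairs keys with values:
  'd' -> 13
  'a' -> 19
  'e' -> 13
Therefore result = {'d': 13, 'a': 19, 'e': 13}.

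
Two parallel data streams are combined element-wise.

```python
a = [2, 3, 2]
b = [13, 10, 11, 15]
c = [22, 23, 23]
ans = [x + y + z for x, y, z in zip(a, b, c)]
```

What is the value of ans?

Step 1: zip three lists (truncates to shortest, len=3):
  2 + 13 + 22 = 37
  3 + 10 + 23 = 36
  2 + 11 + 23 = 36
Therefore ans = [37, 36, 36].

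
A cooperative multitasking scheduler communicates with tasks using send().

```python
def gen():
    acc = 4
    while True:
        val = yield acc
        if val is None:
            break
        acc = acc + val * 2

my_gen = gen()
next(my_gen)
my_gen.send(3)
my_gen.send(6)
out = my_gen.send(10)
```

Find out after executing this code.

Step 1: next() -> yield acc=4.
Step 2: send(3) -> val=3, acc = 4 + 3*2 = 10, yield 10.
Step 3: send(6) -> val=6, acc = 10 + 6*2 = 22, yield 22.
Step 4: send(10) -> val=10, acc = 22 + 10*2 = 42, yield 42.
Therefore out = 42.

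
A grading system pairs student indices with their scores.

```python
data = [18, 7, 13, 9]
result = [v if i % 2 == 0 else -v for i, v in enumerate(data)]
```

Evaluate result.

Step 1: For each (i, v), keep v if i is even, negate if odd:
  i=0 (even): keep 18
  i=1 (odd): negate to -7
  i=2 (even): keep 13
  i=3 (odd): negate to -9
Therefore result = [18, -7, 13, -9].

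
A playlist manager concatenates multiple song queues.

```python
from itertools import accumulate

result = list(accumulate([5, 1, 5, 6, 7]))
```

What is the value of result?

Step 1: accumulate computes running sums:
  + 5 = 5
  + 1 = 6
  + 5 = 11
  + 6 = 17
  + 7 = 24
Therefore result = [5, 6, 11, 17, 24].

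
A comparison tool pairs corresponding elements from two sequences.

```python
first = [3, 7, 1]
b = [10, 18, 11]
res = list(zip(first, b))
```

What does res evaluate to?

Step 1: zip pairs elements at same index:
  Index 0: (3, 10)
  Index 1: (7, 18)
  Index 2: (1, 11)
Therefore res = [(3, 10), (7, 18), (1, 11)].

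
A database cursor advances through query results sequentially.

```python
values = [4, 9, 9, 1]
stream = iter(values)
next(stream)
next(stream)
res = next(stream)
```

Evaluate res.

Step 1: Create iterator over [4, 9, 9, 1].
Step 2: next() consumes 4.
Step 3: next() consumes 9.
Step 4: next() returns 9.
Therefore res = 9.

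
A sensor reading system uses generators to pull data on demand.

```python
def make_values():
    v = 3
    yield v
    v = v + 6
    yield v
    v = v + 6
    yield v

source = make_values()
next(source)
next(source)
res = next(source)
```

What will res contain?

Step 1: Trace through generator execution:
  Yield 1: v starts at 3, yield 3
  Yield 2: v = 3 + 6 = 9, yield 9
  Yield 3: v = 9 + 6 = 15, yield 15
Step 2: First next() gets 3, second next() gets the second value, third next() yields 15.
Therefore res = 15.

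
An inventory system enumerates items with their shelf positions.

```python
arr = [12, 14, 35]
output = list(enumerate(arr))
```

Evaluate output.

Step 1: enumerate pairs each element with its index:
  (0, 12)
  (1, 14)
  (2, 35)
Therefore output = [(0, 12), (1, 14), (2, 35)].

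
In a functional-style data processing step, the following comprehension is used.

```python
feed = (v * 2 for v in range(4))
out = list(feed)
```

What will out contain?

Step 1: For each v in range(4), compute v*2:
  v=0: 0*2 = 0
  v=1: 1*2 = 2
  v=2: 2*2 = 4
  v=3: 3*2 = 6
Therefore out = [0, 2, 4, 6].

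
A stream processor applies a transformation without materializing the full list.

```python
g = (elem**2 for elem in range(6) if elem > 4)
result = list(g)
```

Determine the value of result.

Step 1: For range(6), keep elem > 4, then square:
  elem=0: 0 <= 4, excluded
  elem=1: 1 <= 4, excluded
  elem=2: 2 <= 4, excluded
  elem=3: 3 <= 4, excluded
  elem=4: 4 <= 4, excluded
  elem=5: 5 > 4, yield 5**2 = 25
Therefore result = [25].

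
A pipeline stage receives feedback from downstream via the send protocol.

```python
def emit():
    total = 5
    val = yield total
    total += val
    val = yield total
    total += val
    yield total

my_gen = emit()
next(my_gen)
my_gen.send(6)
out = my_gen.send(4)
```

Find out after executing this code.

Step 1: next() -> yield total=5.
Step 2: send(6) -> val=6, total = 5+6 = 11, yield 11.
Step 3: send(4) -> val=4, total = 11+4 = 15, yield 15.
Therefore out = 15.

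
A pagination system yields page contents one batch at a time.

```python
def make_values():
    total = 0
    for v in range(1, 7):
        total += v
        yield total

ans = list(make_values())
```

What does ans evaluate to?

Step 1: Generator accumulates running sum:
  v=1: total = 1, yield 1
  v=2: total = 3, yield 3
  v=3: total = 6, yield 6
  v=4: total = 10, yield 10
  v=5: total = 15, yield 15
  v=6: total = 21, yield 21
Therefore ans = [1, 3, 6, 10, 15, 21].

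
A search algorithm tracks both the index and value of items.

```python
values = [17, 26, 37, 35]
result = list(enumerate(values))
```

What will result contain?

Step 1: enumerate pairs each element with its index:
  (0, 17)
  (1, 26)
  (2, 37)
  (3, 35)
Therefore result = [(0, 17), (1, 26), (2, 37), (3, 35)].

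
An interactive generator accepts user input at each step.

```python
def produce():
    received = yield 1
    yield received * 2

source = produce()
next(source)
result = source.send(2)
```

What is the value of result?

Step 1: next(source) advances to first yield, producing 1.
Step 2: send(2) resumes, received = 2.
Step 3: yield received * 2 = 2 * 2 = 4.
Therefore result = 4.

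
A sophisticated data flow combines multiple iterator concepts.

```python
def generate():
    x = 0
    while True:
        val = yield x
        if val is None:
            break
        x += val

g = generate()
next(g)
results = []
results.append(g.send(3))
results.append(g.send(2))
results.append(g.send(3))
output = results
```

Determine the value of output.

Step 1: next(g) -> yield 0.
Step 2: send(3) -> x = 3, yield 3.
Step 3: send(2) -> x = 5, yield 5.
Step 4: send(3) -> x = 8, yield 8.
Therefore output = [3, 5, 8].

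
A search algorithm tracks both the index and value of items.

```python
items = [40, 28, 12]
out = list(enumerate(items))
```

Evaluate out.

Step 1: enumerate pairs each element with its index:
  (0, 40)
  (1, 28)
  (2, 12)
Therefore out = [(0, 40), (1, 28), (2, 12)].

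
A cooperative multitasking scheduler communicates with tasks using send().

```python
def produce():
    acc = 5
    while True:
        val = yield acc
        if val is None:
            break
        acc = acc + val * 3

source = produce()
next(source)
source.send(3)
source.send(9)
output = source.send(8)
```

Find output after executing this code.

Step 1: next() -> yield acc=5.
Step 2: send(3) -> val=3, acc = 5 + 3*3 = 14, yield 14.
Step 3: send(9) -> val=9, acc = 14 + 9*3 = 41, yield 41.
Step 4: send(8) -> val=8, acc = 41 + 8*3 = 65, yield 65.
Therefore output = 65.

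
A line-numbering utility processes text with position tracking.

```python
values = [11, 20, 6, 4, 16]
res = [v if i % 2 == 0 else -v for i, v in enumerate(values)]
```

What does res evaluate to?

Step 1: For each (i, v), keep v if i is even, negate if odd:
  i=0 (even): keep 11
  i=1 (odd): negate to -20
  i=2 (even): keep 6
  i=3 (odd): negate to -4
  i=4 (even): keep 16
Therefore res = [11, -20, 6, -4, 16].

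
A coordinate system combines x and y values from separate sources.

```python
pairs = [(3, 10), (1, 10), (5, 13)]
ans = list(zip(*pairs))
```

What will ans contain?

Step 1: zip(*pairs) transposes: unzips [(3, 10), (1, 10), (5, 13)] into separate sequences.
Step 2: First elements: (3, 1, 5), second elements: (10, 10, 13).
Therefore ans = [(3, 1, 5), (10, 10, 13)].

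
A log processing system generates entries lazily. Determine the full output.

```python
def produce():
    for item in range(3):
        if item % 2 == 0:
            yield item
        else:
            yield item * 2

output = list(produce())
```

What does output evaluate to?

Step 1: For each item in range(3), yield item if even, else item*2:
  item=0 (even): yield 0
  item=1 (odd): yield 1*2 = 2
  item=2 (even): yield 2
Therefore output = [0, 2, 2].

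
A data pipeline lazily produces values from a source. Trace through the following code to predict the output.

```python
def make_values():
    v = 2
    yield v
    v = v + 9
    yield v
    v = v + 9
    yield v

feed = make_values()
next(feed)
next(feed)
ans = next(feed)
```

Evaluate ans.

Step 1: Trace through generator execution:
  Yield 1: v starts at 2, yield 2
  Yield 2: v = 2 + 9 = 11, yield 11
  Yield 3: v = 11 + 9 = 20, yield 20
Step 2: First next() gets 2, second next() gets the second value, third next() yields 20.
Therefore ans = 20.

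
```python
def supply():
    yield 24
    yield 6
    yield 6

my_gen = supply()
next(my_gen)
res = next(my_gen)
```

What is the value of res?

Step 1: supply() creates a generator.
Step 2: next(my_gen) yields 24 (consumed and discarded).
Step 3: next(my_gen) yields 6, assigned to res.
Therefore res = 6.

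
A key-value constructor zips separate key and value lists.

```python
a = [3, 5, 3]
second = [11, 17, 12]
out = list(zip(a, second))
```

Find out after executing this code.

Step 1: zip pairs elements at same index:
  Index 0: (3, 11)
  Index 1: (5, 17)
  Index 2: (3, 12)
Therefore out = [(3, 11), (5, 17), (3, 12)].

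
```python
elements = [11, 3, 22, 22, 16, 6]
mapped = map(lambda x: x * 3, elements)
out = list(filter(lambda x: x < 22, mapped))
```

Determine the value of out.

Step 1: Map x * 3:
  11 -> 33
  3 -> 9
  22 -> 66
  22 -> 66
  16 -> 48
  6 -> 18
Step 2: Filter for < 22:
  33: removed
  9: kept
  66: removed
  66: removed
  48: removed
  18: kept
Therefore out = [9, 18].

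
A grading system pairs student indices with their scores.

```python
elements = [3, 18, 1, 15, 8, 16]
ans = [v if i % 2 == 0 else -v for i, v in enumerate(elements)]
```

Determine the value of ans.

Step 1: For each (i, v), keep v if i is even, negate if odd:
  i=0 (even): keep 3
  i=1 (odd): negate to -18
  i=2 (even): keep 1
  i=3 (odd): negate to -15
  i=4 (even): keep 8
  i=5 (odd): negate to -16
Therefore ans = [3, -18, 1, -15, 8, -16].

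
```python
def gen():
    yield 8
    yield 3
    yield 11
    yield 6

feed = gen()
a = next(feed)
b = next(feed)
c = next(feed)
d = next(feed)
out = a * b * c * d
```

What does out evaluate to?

Step 1: Create generator and consume all values:
  a = next(feed) = 8
  b = next(feed) = 3
  c = next(feed) = 11
  d = next(feed) = 6
Step 2: out = 8 * 3 * 11 * 6 = 1584.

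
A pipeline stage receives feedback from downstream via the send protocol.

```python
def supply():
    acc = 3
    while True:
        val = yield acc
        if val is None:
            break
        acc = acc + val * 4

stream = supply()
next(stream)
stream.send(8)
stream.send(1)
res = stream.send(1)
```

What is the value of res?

Step 1: next() -> yield acc=3.
Step 2: send(8) -> val=8, acc = 3 + 8*4 = 35, yield 35.
Step 3: send(1) -> val=1, acc = 35 + 1*4 = 39, yield 39.
Step 4: send(1) -> val=1, acc = 39 + 1*4 = 43, yield 43.
Therefore res = 43.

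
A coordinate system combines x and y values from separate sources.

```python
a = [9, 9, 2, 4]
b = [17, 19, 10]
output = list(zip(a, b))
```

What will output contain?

Step 1: zip stops at shortest (len(a)=4, len(b)=3):
  Index 0: (9, 17)
  Index 1: (9, 19)
  Index 2: (2, 10)
Step 2: Last element of a (4) has no pair, dropped.
Therefore output = [(9, 17), (9, 19), (2, 10)].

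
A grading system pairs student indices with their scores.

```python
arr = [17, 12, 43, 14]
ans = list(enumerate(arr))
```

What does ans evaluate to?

Step 1: enumerate pairs each element with its index:
  (0, 17)
  (1, 12)
  (2, 43)
  (3, 14)
Therefore ans = [(0, 17), (1, 12), (2, 43), (3, 14)].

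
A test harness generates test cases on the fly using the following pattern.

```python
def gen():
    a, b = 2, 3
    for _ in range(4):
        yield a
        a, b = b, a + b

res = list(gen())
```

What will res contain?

Step 1: Fibonacci-like sequence starting with a=2, b=3:
  Iteration 1: yield a=2, then a,b = 3,5
  Iteration 2: yield a=3, then a,b = 5,8
  Iteration 3: yield a=5, then a,b = 8,13
  Iteration 4: yield a=8, then a,b = 13,21
Therefore res = [2, 3, 5, 8].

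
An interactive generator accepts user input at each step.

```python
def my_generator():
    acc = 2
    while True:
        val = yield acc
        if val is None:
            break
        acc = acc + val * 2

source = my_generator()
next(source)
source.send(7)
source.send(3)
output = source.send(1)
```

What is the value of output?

Step 1: next() -> yield acc=2.
Step 2: send(7) -> val=7, acc = 2 + 7*2 = 16, yield 16.
Step 3: send(3) -> val=3, acc = 16 + 3*2 = 22, yield 22.
Step 4: send(1) -> val=1, acc = 22 + 1*2 = 24, yield 24.
Therefore output = 24.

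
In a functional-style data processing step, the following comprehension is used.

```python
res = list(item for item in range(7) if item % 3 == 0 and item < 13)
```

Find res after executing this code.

Step 1: Filter range(7) where item % 3 == 0 and item < 13:
  item=0: both conditions met, included
  item=1: excluded (1 % 3 != 0)
  item=2: excluded (2 % 3 != 0)
  item=3: both conditions met, included
  item=4: excluded (4 % 3 != 0)
  item=5: excluded (5 % 3 != 0)
  item=6: both conditions met, included
Therefore res = [0, 3, 6].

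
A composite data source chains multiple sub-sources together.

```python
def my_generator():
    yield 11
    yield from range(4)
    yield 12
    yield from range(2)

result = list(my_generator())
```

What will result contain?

Step 1: Trace yields in order:
  yield 11
  yield 0
  yield 1
  yield 2
  yield 3
  yield 12
  yield 0
  yield 1
Therefore result = [11, 0, 1, 2, 3, 12, 0, 1].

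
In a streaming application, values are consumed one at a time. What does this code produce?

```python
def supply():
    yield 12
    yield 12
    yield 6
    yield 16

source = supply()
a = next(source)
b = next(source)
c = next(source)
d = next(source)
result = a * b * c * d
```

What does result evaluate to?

Step 1: Create generator and consume all values:
  a = next(source) = 12
  b = next(source) = 12
  c = next(source) = 6
  d = next(source) = 16
Step 2: result = 12 * 12 * 6 * 16 = 13824.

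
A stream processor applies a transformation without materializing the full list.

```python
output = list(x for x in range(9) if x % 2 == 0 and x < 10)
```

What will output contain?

Step 1: Filter range(9) where x % 2 == 0 and x < 10:
  x=0: both conditions met, included
  x=1: excluded (1 % 2 != 0)
  x=2: both conditions met, included
  x=3: excluded (3 % 2 != 0)
  x=4: both conditions met, included
  x=5: excluded (5 % 2 != 0)
  x=6: both conditions met, included
  x=7: excluded (7 % 2 != 0)
  x=8: both conditions met, included
Therefore output = [0, 2, 4, 6, 8].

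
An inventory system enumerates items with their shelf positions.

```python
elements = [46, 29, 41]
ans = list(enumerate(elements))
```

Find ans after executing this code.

Step 1: enumerate pairs each element with its index:
  (0, 46)
  (1, 29)
  (2, 41)
Therefore ans = [(0, 46), (1, 29), (2, 41)].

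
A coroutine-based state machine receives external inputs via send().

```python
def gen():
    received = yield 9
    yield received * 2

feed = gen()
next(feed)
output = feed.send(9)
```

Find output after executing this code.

Step 1: next(feed) advances to first yield, producing 9.
Step 2: send(9) resumes, received = 9.
Step 3: yield received * 2 = 9 * 2 = 18.
Therefore output = 18.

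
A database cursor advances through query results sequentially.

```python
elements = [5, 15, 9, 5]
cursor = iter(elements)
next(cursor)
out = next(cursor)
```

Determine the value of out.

Step 1: Create iterator over [5, 15, 9, 5].
Step 2: next() consumes 5.
Step 3: next() returns 15.
Therefore out = 15.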